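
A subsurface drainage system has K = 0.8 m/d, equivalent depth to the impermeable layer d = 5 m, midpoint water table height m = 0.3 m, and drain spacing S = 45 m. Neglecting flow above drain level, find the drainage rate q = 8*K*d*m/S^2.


q = 8*K*d*m/S^2
q = 8*0.8*5*0.3/45^2
q = 9.6000 / 2025

0.0047 m/d


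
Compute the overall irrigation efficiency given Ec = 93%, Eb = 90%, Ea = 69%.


Ec = 0.93, Eb = 0.9, Ea = 0.69
E = 0.93 * 0.9 * 0.69 * 100 = 57.7530%

57.7530 %


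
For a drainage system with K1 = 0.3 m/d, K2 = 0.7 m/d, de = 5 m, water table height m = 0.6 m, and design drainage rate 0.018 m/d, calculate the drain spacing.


S^2 = 8*K2*de*m/q + 4*K1*m^2/q
S^2 = 8*0.7*5*0.6/0.018 + 4*0.3*0.6^2/0.018
S = sqrt(957.3333)

30.9408 m


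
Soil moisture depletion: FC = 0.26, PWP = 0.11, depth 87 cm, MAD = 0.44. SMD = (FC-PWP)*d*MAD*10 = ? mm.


SMD = (FC - PWP) * d * MAD * 10
SMD = (0.26 - 0.11) * 87 * 0.44 * 10
SMD = 0.1500 * 87 * 0.44 * 10

57.4200 mm


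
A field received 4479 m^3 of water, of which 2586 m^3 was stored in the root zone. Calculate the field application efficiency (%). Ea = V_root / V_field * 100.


Ea = V_root / V_field * 100 = 2586 / 4479 * 100 = 57.7361%

57.7361 %


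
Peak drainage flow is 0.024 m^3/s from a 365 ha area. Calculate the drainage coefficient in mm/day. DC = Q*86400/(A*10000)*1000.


DC = Q * 86400 / (A * 10000) * 1000
DC = 0.024 * 86400 / (365 * 10000) * 1000
DC = 2073600.0000 / 3650000

0.5681 mm/day


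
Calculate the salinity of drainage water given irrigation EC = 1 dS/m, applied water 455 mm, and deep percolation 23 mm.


EC_dw = EC_iw * D_iw / D_dw
EC_dw = 1 * 455 / 23
EC_dw = 455 / 23

19.7826 dS/m


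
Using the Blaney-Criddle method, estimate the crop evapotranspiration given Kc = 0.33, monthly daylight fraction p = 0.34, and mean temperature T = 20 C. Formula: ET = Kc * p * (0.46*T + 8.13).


ET = Kc * p * (0.46*T + 8.13)
ET = 0.33 * 0.34 * (0.46*20 + 8.13)
ET = 0.33 * 0.34 * 17.3300

1.9444 mm/day


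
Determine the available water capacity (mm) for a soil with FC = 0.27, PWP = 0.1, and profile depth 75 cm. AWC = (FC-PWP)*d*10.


AWC = (FC - PWP) * d * 10
AWC = (0.27 - 0.1) * 75 * 10
AWC = 0.1700 * 75 * 10

127.5000 mm


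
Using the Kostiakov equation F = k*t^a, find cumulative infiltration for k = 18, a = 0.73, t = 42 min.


F = k * t^a = 18 * 42^0.73
F = 18 * 15.309887

275.5780 mm


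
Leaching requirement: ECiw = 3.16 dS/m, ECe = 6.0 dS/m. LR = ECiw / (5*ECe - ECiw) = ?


LR = ECiw / (5*ECe - ECiw)
LR = 3.16 / (5*6.0 - 3.16)
LR = 3.16 / 26.8400

0.1177


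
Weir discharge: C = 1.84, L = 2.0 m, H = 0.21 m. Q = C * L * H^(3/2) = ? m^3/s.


Q = C * L * H^(3/2) = 1.84 * 2.0 * 0.21^1.5 = 1.84 * 2.0 * 0.096234

0.3541 m^3/s


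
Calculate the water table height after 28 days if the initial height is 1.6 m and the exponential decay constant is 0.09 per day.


m = m0 * exp(-k*t)
m = 1.6 * exp(-0.09 * 28)
m = 1.6 * exp(-2.5200)

0.1287 m


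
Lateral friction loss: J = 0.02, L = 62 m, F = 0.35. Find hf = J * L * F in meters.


hf = J * L * F = 0.02 * 62 * 0.35 = 0.4340 m

0.4340 m


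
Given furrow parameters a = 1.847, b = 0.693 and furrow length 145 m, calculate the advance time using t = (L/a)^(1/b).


t = (L/a)^(1/b)
t = (145/1.847)^(1/0.693)
t = 78.505685^(1/0.693)

542.4317 min


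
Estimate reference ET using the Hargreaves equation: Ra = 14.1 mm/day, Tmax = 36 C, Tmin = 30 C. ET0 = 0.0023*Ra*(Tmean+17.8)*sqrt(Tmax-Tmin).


Tmean = (Tmax + Tmin)/2 = (36 + 30)/2 = 33.0
ET0 = 0.0023 * 14.1 * (33.0 + 17.8) * sqrt(36 - 30)
ET0 = 0.0023 * 14.1 * 50.8 * 2.449490

4.0354 mm/day


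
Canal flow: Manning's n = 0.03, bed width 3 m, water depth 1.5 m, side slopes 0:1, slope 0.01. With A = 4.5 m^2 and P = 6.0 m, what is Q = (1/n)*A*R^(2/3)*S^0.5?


R = A/P = 4.5/6.0 = 0.750000
Q = (1/0.03) * 4.5 * 0.750000^(2/3) * 0.01^0.5

12.3822 m^3/s


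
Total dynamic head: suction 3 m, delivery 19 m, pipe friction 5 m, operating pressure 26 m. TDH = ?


TDH = Hs + Hd + hf + Hp = 3 + 19 + 5 + 26 = 53

53 m


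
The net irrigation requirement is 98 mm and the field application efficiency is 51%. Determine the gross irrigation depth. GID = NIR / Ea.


Ea = 51% = 0.51
GID = NIR / Ea = 98 / 0.51 = 192.1569 mm

192.1569 mm


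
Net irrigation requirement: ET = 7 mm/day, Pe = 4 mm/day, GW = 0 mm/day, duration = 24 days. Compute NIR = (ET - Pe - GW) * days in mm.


Daily deficit = ET - Pe - GW = 7 - 4 - 0 = 3 mm/day
NIR = 3 * 24 = 72 mm

72.0000 mm


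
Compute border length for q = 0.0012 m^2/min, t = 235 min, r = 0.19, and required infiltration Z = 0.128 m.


L = q*t/((1+r)*Z)
L = 0.0012*235/((1+0.19)*0.128)
L = 0.282/0.15232

1.8514 m


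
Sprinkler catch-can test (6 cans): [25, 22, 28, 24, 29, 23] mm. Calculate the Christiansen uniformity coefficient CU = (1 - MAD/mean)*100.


mean = 25.166667 mm
MAD = 2.222222 mm
CU = (1 - 2.222222/25.166667)*100

91.1700 %


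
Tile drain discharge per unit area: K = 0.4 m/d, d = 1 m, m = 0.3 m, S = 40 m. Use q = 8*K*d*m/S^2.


q = 8*K*d*m/S^2
q = 8*0.4*1*0.3/40^2
q = 0.9600 / 1600

6.0000e-04 m/d


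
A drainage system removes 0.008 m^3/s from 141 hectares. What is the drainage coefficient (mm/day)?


DC = Q * 86400 / (A * 10000) * 1000
DC = 0.008 * 86400 / (141 * 10000) * 1000
DC = 691200.0000 / 1410000

0.4902 mm/day


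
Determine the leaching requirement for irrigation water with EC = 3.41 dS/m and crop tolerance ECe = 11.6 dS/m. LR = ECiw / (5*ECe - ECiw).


LR = ECiw / (5*ECe - ECiw)
LR = 3.41 / (5*11.6 - 3.41)
LR = 3.41 / 54.5900

0.0625


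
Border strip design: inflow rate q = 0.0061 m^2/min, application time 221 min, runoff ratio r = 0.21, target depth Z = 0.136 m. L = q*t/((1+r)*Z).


L = q*t/((1+r)*Z)
L = 0.0061*221/((1+0.21)*0.136)
L = 1.3481/0.16456

8.1921 m


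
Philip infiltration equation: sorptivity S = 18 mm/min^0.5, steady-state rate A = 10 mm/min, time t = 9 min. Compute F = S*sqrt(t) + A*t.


F = S*sqrt(t) + A*t
F = 18*sqrt(9) + 10*9
F = 18*3.000000 + 90

144.0000 mm


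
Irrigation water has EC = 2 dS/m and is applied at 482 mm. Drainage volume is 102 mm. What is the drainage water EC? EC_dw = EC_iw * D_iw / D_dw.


EC_dw = EC_iw * D_iw / D_dw
EC_dw = 2 * 482 / 102
EC_dw = 964 / 102

9.4510 dS/m


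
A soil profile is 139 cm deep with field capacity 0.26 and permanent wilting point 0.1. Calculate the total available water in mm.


AWC = (FC - PWP) * d * 10
AWC = (0.26 - 0.1) * 139 * 10
AWC = 0.1600 * 139 * 10

222.4000 mm


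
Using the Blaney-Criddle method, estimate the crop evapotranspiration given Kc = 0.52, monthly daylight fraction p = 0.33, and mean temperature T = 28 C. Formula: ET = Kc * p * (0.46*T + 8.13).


ET = Kc * p * (0.46*T + 8.13)
ET = 0.52 * 0.33 * (0.46*28 + 8.13)
ET = 0.52 * 0.33 * 21.0100

3.6053 mm/day


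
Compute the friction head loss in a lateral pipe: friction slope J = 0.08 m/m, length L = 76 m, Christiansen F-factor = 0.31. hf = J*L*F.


hf = J * L * F = 0.08 * 76 * 0.31 = 1.8848 m

1.8848 m


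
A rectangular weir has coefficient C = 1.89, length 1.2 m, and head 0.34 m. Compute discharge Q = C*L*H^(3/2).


Q = C * L * H^(3/2) = 1.89 * 1.2 * 0.34^1.5 = 1.89 * 1.2 * 0.198252

0.4496 m^3/s


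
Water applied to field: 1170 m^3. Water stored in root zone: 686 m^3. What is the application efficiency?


Ea = V_root / V_field * 100 = 686 / 1170 * 100 = 58.6325%

58.6325 %


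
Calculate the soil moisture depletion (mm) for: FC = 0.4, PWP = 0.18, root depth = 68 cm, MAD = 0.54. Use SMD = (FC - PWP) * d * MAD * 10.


SMD = (FC - PWP) * d * MAD * 10
SMD = (0.4 - 0.18) * 68 * 0.54 * 10
SMD = 0.2200 * 68 * 0.54 * 10

80.7840 mm


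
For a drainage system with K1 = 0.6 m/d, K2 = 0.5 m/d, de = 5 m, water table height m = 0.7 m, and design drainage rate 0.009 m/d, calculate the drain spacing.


S^2 = 8*K2*de*m/q + 4*K1*m^2/q
S^2 = 8*0.5*5*0.7/0.009 + 4*0.6*0.7^2/0.009
S = sqrt(1686.2222)

41.0636 m


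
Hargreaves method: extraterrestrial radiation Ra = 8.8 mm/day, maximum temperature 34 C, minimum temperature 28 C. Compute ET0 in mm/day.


Tmean = (Tmax + Tmin)/2 = (34 + 28)/2 = 31.0
ET0 = 0.0023 * 8.8 * (31.0 + 17.8) * sqrt(34 - 28)
ET0 = 0.0023 * 8.8 * 48.8 * 2.449490

2.4194 mm/day


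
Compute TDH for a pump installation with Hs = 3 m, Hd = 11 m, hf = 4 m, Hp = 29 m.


TDH = Hs + Hd + hf + Hp = 3 + 11 + 4 + 29 = 47

47 m


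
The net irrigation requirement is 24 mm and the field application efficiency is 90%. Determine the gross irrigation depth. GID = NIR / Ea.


Ea = 90% = 0.9
GID = NIR / Ea = 24 / 0.9 = 26.6667 mm

26.6667 mm


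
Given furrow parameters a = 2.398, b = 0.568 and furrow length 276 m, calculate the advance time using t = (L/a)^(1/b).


t = (L/a)^(1/b)
t = (276/2.398)^(1/0.568)
t = 115.095913^(1/0.568)

4252.3264 min


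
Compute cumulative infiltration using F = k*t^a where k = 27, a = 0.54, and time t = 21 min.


F = k * t^a = 27 * 21^0.54
F = 27 * 5.176049

139.7533 mm


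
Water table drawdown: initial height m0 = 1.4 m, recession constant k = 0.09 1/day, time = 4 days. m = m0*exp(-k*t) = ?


m = m0 * exp(-k*t)
m = 1.4 * exp(-0.09 * 4)
m = 1.4 * exp(-0.3600)

0.9767 m


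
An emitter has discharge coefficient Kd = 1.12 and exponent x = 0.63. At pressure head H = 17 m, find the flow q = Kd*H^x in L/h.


q = Kd * H^x = 1.12 * 17^0.63 = 1.12 * 5.959129

6.6742 L/h


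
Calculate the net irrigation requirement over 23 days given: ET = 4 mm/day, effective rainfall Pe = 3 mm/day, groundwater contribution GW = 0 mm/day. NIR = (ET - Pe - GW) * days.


Daily deficit = ET - Pe - GW = 4 - 3 - 0 = 1 mm/day
NIR = 1 * 23 = 23 mm

23.0000 mm


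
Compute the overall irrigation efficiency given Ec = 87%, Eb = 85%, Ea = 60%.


Ec = 0.87, Eb = 0.85, Ea = 0.6
E = 0.87 * 0.85 * 0.6 * 100 = 44.3700%

44.3700 %


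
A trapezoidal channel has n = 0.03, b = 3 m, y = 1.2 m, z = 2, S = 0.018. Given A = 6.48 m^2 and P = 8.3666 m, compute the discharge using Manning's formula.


R = A/P = 6.48/8.3666 = 0.774508
Q = (1/0.03) * 6.48 * 0.774508^(2/3) * 0.018^0.5

24.4403 m^3/s


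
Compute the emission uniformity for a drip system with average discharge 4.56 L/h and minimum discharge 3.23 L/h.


EU = (q_min/q_avg)*100 = (3.23/4.56)*100 = 70.8333%

70.8333 %


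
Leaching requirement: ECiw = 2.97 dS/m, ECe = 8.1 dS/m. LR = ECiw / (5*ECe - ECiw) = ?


LR = ECiw / (5*ECe - ECiw)
LR = 2.97 / (5*8.1 - 2.97)
LR = 2.97 / 37.5300

0.0791


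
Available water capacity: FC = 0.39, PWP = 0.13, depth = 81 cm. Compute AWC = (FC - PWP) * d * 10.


AWC = (FC - PWP) * d * 10
AWC = (0.39 - 0.13) * 81 * 10
AWC = 0.2600 * 81 * 10

210.6000 mm


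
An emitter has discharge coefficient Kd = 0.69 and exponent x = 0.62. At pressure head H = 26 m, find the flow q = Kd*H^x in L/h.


q = Kd * H^x = 0.69 * 26^0.62 = 0.69 * 7.538475

5.2015 L/h


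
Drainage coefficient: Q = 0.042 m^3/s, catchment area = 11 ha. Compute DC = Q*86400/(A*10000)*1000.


DC = Q * 86400 / (A * 10000) * 1000
DC = 0.042 * 86400 / (11 * 10000) * 1000
DC = 3628800.0000 / 110000

32.9891 mm/day


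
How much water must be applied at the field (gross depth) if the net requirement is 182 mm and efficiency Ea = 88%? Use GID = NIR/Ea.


Ea = 88% = 0.88
GID = NIR / Ea = 182 / 0.88 = 206.8182 mm

206.8182 mm


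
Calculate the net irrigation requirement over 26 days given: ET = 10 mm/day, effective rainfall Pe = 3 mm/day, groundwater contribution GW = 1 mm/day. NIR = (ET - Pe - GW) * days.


Daily deficit = ET - Pe - GW = 10 - 3 - 1 = 6 mm/day
NIR = 6 * 26 = 156 mm

156.0000 mm


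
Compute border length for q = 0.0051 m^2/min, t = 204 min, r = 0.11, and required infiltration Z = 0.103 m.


L = q*t/((1+r)*Z)
L = 0.0051*204/((1+0.11)*0.103)
L = 1.0404/0.11433

9.1000 m


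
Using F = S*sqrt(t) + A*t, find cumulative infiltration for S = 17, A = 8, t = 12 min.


F = S*sqrt(t) + A*t
F = 17*sqrt(12) + 8*12
F = 17*3.464102 + 96

154.8897 mm


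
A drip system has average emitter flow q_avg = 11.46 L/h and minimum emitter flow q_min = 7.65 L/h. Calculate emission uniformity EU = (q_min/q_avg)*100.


EU = (q_min/q_avg)*100 = (7.65/11.46)*100 = 66.7539%

66.7539 %


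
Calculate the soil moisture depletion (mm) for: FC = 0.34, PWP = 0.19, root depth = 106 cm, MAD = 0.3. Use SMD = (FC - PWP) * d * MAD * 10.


SMD = (FC - PWP) * d * MAD * 10
SMD = (0.34 - 0.19) * 106 * 0.3 * 10
SMD = 0.1500 * 106 * 0.3 * 10

47.7000 mm


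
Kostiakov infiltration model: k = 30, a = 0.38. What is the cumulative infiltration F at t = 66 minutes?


F = k * t^a = 30 * 66^0.38
F = 30 * 4.913904

147.4171 mm


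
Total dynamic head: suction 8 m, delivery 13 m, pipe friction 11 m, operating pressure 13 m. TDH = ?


TDH = Hs + Hd + hf + Hp = 8 + 13 + 11 + 13 = 45

45 m


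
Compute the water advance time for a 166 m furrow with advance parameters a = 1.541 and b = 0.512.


t = (L/a)^(1/b)
t = (166/1.541)^(1/0.512)
t = 107.722258^(1/0.512)

9318.5122 min


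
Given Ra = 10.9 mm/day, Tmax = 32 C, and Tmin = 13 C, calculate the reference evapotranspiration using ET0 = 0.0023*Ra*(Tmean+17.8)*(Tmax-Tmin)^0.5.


Tmean = (Tmax + Tmin)/2 = (32 + 13)/2 = 22.5
ET0 = 0.0023 * 10.9 * (22.5 + 17.8) * sqrt(32 - 13)
ET0 = 0.0023 * 10.9 * 40.3 * 4.358899

4.4039 mm/day


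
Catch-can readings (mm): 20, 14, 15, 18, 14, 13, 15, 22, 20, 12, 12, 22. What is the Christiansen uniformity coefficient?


mean = 16.416667 mm
MAD = 3.319444 mm
CU = (1 - 3.319444/16.416667)*100

79.7800 %


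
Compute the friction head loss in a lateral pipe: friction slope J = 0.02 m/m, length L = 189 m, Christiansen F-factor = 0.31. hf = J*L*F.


hf = J * L * F = 0.02 * 189 * 0.31 = 1.1718 m

1.1718 m


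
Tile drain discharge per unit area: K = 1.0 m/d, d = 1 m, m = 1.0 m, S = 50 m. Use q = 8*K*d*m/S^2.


q = 8*K*d*m/S^2
q = 8*1.0*1*1.0/50^2
q = 8.0000 / 2500

0.0032 m/d


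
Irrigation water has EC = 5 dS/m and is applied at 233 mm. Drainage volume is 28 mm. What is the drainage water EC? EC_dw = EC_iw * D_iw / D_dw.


EC_dw = EC_iw * D_iw / D_dw
EC_dw = 5 * 233 / 28
EC_dw = 1165 / 28

41.6071 dS/m


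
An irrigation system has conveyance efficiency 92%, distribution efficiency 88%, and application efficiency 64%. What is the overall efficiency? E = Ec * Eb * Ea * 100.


Ec = 0.92, Eb = 0.88, Ea = 0.64
E = 0.92 * 0.88 * 0.64 * 100 = 51.8144%

51.8144 %


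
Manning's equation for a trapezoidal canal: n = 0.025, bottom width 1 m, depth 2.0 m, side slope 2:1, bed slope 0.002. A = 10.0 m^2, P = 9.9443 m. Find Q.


R = A/P = 10.0/9.9443 = 1.005601
Q = (1/0.025) * 10.0 * 1.005601^(2/3) * 0.002^0.5

17.9553 m^3/s


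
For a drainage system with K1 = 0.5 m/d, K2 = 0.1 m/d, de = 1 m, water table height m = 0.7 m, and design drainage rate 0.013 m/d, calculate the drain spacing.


S^2 = 8*K2*de*m/q + 4*K1*m^2/q
S^2 = 8*0.1*1*0.7/0.013 + 4*0.5*0.7^2/0.013
S = sqrt(118.4615)

10.8840 m


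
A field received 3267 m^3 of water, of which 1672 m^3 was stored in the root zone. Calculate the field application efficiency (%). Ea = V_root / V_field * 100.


Ea = V_root / V_field * 100 = 1672 / 3267 * 100 = 51.1785%

51.1785 %


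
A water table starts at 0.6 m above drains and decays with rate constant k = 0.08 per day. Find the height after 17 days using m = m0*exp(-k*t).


m = m0 * exp(-k*t)
m = 0.6 * exp(-0.08 * 17)
m = 0.6 * exp(-1.3600)

0.1540 m


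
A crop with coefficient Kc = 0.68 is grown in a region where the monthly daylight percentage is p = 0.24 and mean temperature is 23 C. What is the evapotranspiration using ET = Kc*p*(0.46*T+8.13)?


ET = Kc * p * (0.46*T + 8.13)
ET = 0.68 * 0.24 * (0.46*23 + 8.13)
ET = 0.68 * 0.24 * 18.7100

3.0535 mm/day


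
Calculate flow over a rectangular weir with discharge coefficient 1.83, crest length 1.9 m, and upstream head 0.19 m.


Q = C * L * H^(3/2) = 1.83 * 1.9 * 0.19^1.5 = 1.83 * 1.9 * 0.082819

0.2880 m^3/s


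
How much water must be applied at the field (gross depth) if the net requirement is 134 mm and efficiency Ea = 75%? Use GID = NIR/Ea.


Ea = 75% = 0.75
GID = NIR / Ea = 134 / 0.75 = 178.6667 mm

178.6667 mm


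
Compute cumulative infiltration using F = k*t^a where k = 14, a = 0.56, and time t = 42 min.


F = k * t^a = 14 * 42^0.56
F = 14 * 8.109977

113.5397 mm


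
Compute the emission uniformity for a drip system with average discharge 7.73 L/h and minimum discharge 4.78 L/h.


EU = (q_min/q_avg)*100 = (4.78/7.73)*100 = 61.8370%

61.8370 %


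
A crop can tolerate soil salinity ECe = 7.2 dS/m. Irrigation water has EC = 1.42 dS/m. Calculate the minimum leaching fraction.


LR = ECiw / (5*ECe - ECiw)
LR = 1.42 / (5*7.2 - 1.42)
LR = 1.42 / 34.5800

0.0411


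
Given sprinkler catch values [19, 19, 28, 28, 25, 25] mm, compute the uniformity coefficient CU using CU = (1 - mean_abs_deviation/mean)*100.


mean = 24.000000 mm
MAD = 3.333333 mm
CU = (1 - 3.333333/24.000000)*100

86.1111 %


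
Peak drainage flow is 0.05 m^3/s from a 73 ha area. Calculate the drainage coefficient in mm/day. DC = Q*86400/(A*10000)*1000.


DC = Q * 86400 / (A * 10000) * 1000
DC = 0.05 * 86400 / (73 * 10000) * 1000
DC = 4320000.0000 / 730000

5.9178 mm/day


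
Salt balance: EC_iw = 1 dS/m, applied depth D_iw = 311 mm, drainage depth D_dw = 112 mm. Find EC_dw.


EC_dw = EC_iw * D_iw / D_dw
EC_dw = 1 * 311 / 112
EC_dw = 311 / 112

2.7768 dS/m


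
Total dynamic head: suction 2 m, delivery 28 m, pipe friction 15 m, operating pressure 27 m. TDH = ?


TDH = Hs + Hd + hf + Hp = 2 + 28 + 15 + 27 = 72

72 m


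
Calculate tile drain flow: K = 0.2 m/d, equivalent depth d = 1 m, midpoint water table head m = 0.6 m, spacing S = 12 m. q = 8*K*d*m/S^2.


q = 8*K*d*m/S^2
q = 8*0.2*1*0.6/12^2
q = 0.9600 / 144

0.0067 m/d


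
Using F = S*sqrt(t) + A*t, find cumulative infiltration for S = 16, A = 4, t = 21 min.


F = S*sqrt(t) + A*t
F = 16*sqrt(21) + 4*21
F = 16*4.582576 + 84

157.3212 mm


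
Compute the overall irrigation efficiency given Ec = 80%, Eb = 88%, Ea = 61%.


Ec = 0.8, Eb = 0.88, Ea = 0.61
E = 0.8 * 0.88 * 0.61 * 100 = 42.9440%

42.9440 %


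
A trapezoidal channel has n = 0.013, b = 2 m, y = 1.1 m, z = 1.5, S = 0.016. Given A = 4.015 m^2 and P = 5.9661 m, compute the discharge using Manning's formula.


R = A/P = 4.015/5.9661 = 0.672969
Q = (1/0.013) * 4.015 * 0.672969^(2/3) * 0.016^0.5

30.0008 m^3/s


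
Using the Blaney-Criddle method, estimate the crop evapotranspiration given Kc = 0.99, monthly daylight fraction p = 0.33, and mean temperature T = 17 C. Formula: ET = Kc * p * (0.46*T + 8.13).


ET = Kc * p * (0.46*T + 8.13)
ET = 0.99 * 0.33 * (0.46*17 + 8.13)
ET = 0.99 * 0.33 * 15.9500

5.2109 mm/day


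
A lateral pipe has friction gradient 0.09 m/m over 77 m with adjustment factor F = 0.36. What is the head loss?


hf = J * L * F = 0.09 * 77 * 0.36 = 2.4948 m

2.4948 m


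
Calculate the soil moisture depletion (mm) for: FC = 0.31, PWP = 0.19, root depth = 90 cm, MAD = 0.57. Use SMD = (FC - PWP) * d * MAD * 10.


SMD = (FC - PWP) * d * MAD * 10
SMD = (0.31 - 0.19) * 90 * 0.57 * 10
SMD = 0.1200 * 90 * 0.57 * 10

61.5600 mm


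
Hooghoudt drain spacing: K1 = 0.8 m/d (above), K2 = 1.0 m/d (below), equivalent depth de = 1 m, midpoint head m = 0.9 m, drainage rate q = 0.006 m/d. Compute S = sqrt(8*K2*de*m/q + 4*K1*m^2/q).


S^2 = 8*K2*de*m/q + 4*K1*m^2/q
S^2 = 8*1.0*1*0.9/0.006 + 4*0.8*0.9^2/0.006
S = sqrt(1632.0000)

40.3980 m


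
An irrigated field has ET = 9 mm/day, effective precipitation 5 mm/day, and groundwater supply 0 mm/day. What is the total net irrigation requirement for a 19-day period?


Daily deficit = ET - Pe - GW = 9 - 5 - 0 = 4 mm/day
NIR = 4 * 19 = 76 mm

76.0000 mm


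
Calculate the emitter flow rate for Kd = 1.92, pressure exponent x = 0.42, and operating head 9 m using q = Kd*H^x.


q = Kd * H^x = 1.92 * 9^0.42 = 1.92 * 2.516413

4.8315 L/h


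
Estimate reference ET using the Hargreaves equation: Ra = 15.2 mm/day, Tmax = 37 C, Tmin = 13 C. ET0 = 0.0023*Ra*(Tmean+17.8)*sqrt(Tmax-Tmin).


Tmean = (Tmax + Tmin)/2 = (37 + 13)/2 = 25.0
ET0 = 0.0023 * 15.2 * (25.0 + 17.8) * sqrt(37 - 13)
ET0 = 0.0023 * 15.2 * 42.8 * 4.898979

7.3303 mm/day


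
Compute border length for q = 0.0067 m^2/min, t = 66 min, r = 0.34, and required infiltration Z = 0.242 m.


L = q*t/((1+r)*Z)
L = 0.0067*66/((1+0.34)*0.242)
L = 0.4422/0.32428

1.3636 m


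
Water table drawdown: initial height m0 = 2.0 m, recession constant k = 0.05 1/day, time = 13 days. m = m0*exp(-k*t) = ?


m = m0 * exp(-k*t)
m = 2.0 * exp(-0.05 * 13)
m = 2.0 * exp(-0.6500)

1.0441 m


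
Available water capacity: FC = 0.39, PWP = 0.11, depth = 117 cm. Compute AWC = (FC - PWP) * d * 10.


AWC = (FC - PWP) * d * 10
AWC = (0.39 - 0.11) * 117 * 10
AWC = 0.2800 * 117 * 10

327.6000 mm


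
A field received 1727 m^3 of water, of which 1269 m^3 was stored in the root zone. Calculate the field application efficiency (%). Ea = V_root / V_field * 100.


Ea = V_root / V_field * 100 = 1269 / 1727 * 100 = 73.4800%

73.4800 %


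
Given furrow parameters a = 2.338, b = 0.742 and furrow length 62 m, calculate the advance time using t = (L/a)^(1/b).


t = (L/a)^(1/b)
t = (62/2.338)^(1/0.742)
t = 26.518392^(1/0.742)

82.8948 min


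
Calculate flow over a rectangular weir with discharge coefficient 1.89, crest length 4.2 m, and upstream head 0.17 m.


Q = C * L * H^(3/2) = 1.89 * 4.2 * 0.17^1.5 = 1.89 * 4.2 * 0.070093

0.5564 m^3/s


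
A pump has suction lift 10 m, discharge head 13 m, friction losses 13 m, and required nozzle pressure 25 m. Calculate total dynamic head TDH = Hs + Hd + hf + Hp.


TDH = Hs + Hd + hf + Hp = 10 + 13 + 13 + 25 = 61

61 m


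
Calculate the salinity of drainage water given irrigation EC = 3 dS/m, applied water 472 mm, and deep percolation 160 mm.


EC_dw = EC_iw * D_iw / D_dw
EC_dw = 3 * 472 / 160
EC_dw = 1416 / 160

8.8500 dS/m


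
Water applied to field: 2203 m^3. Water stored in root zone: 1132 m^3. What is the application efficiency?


Ea = V_root / V_field * 100 = 1132 / 2203 * 100 = 51.3845%

51.3845 %


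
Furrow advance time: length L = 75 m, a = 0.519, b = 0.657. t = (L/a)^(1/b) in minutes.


t = (L/a)^(1/b)
t = (75/0.519)^(1/0.657)
t = 144.508671^(1/0.657)

1938.6962 min


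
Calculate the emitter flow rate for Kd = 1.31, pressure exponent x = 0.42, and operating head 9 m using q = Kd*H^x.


q = Kd * H^x = 1.31 * 9^0.42 = 1.31 * 2.516413

3.2965 L/h


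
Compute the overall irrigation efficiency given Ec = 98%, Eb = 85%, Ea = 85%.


Ec = 0.98, Eb = 0.85, Ea = 0.85
E = 0.98 * 0.85 * 0.85 * 100 = 70.8050%

70.8050 %


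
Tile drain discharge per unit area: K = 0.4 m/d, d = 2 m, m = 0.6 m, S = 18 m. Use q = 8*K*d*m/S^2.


q = 8*K*d*m/S^2
q = 8*0.4*2*0.6/18^2
q = 3.8400 / 324

0.0119 m/d


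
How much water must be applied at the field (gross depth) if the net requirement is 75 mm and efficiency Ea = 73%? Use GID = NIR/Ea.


Ea = 73% = 0.73
GID = NIR / Ea = 75 / 0.73 = 102.7397 mm

102.7397 mm


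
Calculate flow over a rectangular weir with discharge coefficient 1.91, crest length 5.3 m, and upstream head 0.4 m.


Q = C * L * H^(3/2) = 1.91 * 5.3 * 0.4^1.5 = 1.91 * 5.3 * 0.252982

2.5609 m^3/s


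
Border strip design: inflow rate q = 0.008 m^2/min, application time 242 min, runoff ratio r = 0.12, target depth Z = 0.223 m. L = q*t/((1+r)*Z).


L = q*t/((1+r)*Z)
L = 0.008*242/((1+0.12)*0.223)
L = 1.936/0.24976

7.7514 m


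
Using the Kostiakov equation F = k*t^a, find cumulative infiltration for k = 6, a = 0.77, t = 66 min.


F = k * t^a = 6 * 66^0.77
F = 6 * 25.179600

151.0776 mm


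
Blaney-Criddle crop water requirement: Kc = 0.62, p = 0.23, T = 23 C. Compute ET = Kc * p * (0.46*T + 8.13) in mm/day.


ET = Kc * p * (0.46*T + 8.13)
ET = 0.62 * 0.23 * (0.46*23 + 8.13)
ET = 0.62 * 0.23 * 18.7100

2.6680 mm/day


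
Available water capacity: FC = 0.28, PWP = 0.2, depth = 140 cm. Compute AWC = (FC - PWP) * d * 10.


AWC = (FC - PWP) * d * 10
AWC = (0.28 - 0.2) * 140 * 10
AWC = 0.0800 * 140 * 10

112.0000 mm


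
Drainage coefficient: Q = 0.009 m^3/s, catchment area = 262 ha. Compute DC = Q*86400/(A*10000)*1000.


DC = Q * 86400 / (A * 10000) * 1000
DC = 0.009 * 86400 / (262 * 10000) * 1000
DC = 777600.0000 / 2620000

0.2968 mm/day


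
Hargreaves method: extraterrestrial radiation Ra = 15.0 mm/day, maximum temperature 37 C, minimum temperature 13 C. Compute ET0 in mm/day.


Tmean = (Tmax + Tmin)/2 = (37 + 13)/2 = 25.0
ET0 = 0.0023 * 15.0 * (25.0 + 17.8) * sqrt(37 - 13)
ET0 = 0.0023 * 15.0 * 42.8 * 4.898979

7.2338 mm/day


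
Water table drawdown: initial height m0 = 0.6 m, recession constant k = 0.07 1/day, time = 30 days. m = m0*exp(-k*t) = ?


m = m0 * exp(-k*t)
m = 0.6 * exp(-0.07 * 30)
m = 0.6 * exp(-2.1000)

0.0735 m


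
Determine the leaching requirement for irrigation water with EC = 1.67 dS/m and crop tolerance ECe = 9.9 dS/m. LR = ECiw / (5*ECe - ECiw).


LR = ECiw / (5*ECe - ECiw)
LR = 1.67 / (5*9.9 - 1.67)
LR = 1.67 / 47.8300

0.0349


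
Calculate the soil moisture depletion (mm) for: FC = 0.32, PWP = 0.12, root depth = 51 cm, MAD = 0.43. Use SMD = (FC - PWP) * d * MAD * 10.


SMD = (FC - PWP) * d * MAD * 10
SMD = (0.32 - 0.12) * 51 * 0.43 * 10
SMD = 0.2000 * 51 * 0.43 * 10

43.8600 mm


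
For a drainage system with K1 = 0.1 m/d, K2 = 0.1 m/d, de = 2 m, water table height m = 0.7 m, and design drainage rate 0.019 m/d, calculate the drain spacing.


S^2 = 8*K2*de*m/q + 4*K1*m^2/q
S^2 = 8*0.1*2*0.7/0.019 + 4*0.1*0.7^2/0.019
S = sqrt(69.2632)

8.3225 m


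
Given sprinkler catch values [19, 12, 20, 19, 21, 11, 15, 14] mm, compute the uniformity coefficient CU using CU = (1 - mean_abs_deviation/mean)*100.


mean = 16.375000 mm
MAD = 3.375000 mm
CU = (1 - 3.375000/16.375000)*100

79.3893 %


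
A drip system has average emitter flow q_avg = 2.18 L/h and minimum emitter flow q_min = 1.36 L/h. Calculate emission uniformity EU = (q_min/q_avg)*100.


EU = (q_min/q_avg)*100 = (1.36/2.18)*100 = 62.3853%

62.3853 %


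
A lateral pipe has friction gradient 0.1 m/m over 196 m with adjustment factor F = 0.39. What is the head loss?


hf = J * L * F = 0.1 * 196 * 0.39 = 7.6440 m

7.6440 m


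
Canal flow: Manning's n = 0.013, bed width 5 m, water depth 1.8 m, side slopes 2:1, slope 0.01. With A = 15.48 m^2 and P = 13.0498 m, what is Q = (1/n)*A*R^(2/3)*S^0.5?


R = A/P = 15.48/13.0498 = 1.186225
Q = (1/0.013) * 15.48 * 1.186225^(2/3) * 0.01^0.5

133.4358 m^3/s


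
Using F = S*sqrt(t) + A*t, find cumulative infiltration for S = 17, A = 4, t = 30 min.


F = S*sqrt(t) + A*t
F = 17*sqrt(30) + 4*30
F = 17*5.477226 + 120

213.1128 mm


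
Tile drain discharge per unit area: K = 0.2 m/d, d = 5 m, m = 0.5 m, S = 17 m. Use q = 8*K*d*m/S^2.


q = 8*K*d*m/S^2
q = 8*0.2*5*0.5/17^2
q = 4.0000 / 289

0.0138 m/d


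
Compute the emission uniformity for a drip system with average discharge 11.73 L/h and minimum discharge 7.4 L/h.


EU = (q_min/q_avg)*100 = (7.4/11.73)*100 = 63.0861%

63.0861 %


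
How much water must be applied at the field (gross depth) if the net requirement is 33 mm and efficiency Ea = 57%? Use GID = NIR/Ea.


Ea = 57% = 0.57
GID = NIR / Ea = 33 / 0.57 = 57.8947 mm

57.8947 mm


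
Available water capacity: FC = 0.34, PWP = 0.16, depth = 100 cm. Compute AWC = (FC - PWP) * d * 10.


AWC = (FC - PWP) * d * 10
AWC = (0.34 - 0.16) * 100 * 10
AWC = 0.1800 * 100 * 10

180.0000 mm


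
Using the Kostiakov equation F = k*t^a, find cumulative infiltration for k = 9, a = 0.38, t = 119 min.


F = k * t^a = 9 * 119^0.38
F = 9 * 6.147632

55.3287 mm


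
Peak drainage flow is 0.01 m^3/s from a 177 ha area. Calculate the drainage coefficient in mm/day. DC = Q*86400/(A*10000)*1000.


DC = Q * 86400 / (A * 10000) * 1000
DC = 0.01 * 86400 / (177 * 10000) * 1000
DC = 864000.0000 / 1770000

0.4881 mm/day


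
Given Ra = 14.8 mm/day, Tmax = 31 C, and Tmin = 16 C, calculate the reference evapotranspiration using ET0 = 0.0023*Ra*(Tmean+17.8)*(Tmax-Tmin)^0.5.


Tmean = (Tmax + Tmin)/2 = (31 + 16)/2 = 23.5
ET0 = 0.0023 * 14.8 * (23.5 + 17.8) * sqrt(31 - 16)
ET0 = 0.0023 * 14.8 * 41.3 * 3.872983

5.4448 mm/day


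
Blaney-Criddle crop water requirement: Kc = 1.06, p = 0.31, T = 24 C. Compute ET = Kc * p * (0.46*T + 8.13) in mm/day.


ET = Kc * p * (0.46*T + 8.13)
ET = 1.06 * 0.31 * (0.46*24 + 8.13)
ET = 1.06 * 0.31 * 19.1700

6.2993 mm/day


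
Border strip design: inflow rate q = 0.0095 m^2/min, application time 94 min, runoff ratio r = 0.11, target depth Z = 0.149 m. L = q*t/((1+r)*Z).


L = q*t/((1+r)*Z)
L = 0.0095*94/((1+0.11)*0.149)
L = 0.893/0.16539

5.3994 m


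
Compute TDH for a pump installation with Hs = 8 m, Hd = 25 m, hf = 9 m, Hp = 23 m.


TDH = Hs + Hd + hf + Hp = 8 + 25 + 9 + 23 = 65

65 m


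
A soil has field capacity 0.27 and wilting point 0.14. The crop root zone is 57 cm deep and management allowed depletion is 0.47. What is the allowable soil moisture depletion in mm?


SMD = (FC - PWP) * d * MAD * 10
SMD = (0.27 - 0.14) * 57 * 0.47 * 10
SMD = 0.1300 * 57 * 0.47 * 10

34.8270 mm


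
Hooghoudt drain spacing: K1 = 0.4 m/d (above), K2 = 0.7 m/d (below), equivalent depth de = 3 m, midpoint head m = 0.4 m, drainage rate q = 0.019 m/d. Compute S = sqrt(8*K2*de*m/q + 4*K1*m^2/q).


S^2 = 8*K2*de*m/q + 4*K1*m^2/q
S^2 = 8*0.7*3*0.4/0.019 + 4*0.4*0.4^2/0.019
S = sqrt(367.1579)

19.1614 m


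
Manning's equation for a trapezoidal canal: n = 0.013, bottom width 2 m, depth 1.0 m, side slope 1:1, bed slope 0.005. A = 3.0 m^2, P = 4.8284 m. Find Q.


R = A/P = 3.0/4.8284 = 0.621324
Q = (1/0.013) * 3.0 * 0.621324^(2/3) * 0.005^0.5

11.8816 m^3/s


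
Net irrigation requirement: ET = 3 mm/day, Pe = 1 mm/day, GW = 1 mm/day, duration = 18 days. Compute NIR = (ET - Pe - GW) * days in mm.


Daily deficit = ET - Pe - GW = 3 - 1 - 1 = 1 mm/day
NIR = 1 * 18 = 18 mm

18.0000 mm


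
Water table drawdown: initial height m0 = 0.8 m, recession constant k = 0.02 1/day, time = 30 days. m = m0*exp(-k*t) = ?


m = m0 * exp(-k*t)
m = 0.8 * exp(-0.02 * 30)
m = 0.8 * exp(-0.6000)

0.4390 m


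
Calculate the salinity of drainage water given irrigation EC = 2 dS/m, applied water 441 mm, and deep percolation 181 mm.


EC_dw = EC_iw * D_iw / D_dw
EC_dw = 2 * 441 / 181
EC_dw = 882 / 181

4.8729 dS/m


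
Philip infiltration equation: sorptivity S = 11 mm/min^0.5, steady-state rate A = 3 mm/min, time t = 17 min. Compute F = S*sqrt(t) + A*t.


F = S*sqrt(t) + A*t
F = 11*sqrt(17) + 3*17
F = 11*4.123106 + 51

96.3542 mm


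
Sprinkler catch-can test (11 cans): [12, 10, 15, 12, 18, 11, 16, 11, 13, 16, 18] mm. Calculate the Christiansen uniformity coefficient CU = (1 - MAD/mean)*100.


mean = 13.818182 mm
MAD = 2.528926 mm
CU = (1 - 2.528926/13.818182)*100

81.6986 %


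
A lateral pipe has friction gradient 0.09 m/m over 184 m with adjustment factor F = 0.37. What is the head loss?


hf = J * L * F = 0.09 * 184 * 0.37 = 6.1272 m

6.1272 m


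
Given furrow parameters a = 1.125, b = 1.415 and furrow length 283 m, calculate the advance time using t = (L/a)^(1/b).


t = (L/a)^(1/b)
t = (283/1.125)^(1/1.415)
t = 251.555556^(1/1.415)

49.7234 min


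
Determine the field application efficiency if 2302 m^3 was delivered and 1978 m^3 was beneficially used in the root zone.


Ea = V_root / V_field * 100 = 1978 / 2302 * 100 = 85.9253%

85.9253 %


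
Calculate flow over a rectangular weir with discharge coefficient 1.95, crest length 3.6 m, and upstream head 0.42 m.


Q = C * L * H^(3/2) = 1.95 * 3.6 * 0.42^1.5 = 1.95 * 3.6 * 0.272191

1.9108 m^3/s


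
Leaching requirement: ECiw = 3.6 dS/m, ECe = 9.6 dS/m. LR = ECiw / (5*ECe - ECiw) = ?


LR = ECiw / (5*ECe - ECiw)
LR = 3.6 / (5*9.6 - 3.6)
LR = 3.6 / 44.4000

0.0811


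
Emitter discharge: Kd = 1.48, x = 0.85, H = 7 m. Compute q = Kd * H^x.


q = Kd * H^x = 1.48 * 7^0.85 = 1.48 * 5.227973

7.7374 L/h


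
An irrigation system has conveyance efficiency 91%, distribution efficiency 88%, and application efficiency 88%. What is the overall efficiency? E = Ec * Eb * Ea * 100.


Ec = 0.91, Eb = 0.88, Ea = 0.88
E = 0.91 * 0.88 * 0.88 * 100 = 70.4704%

70.4704 %


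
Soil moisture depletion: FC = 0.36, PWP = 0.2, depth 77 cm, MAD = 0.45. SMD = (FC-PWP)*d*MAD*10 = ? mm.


SMD = (FC - PWP) * d * MAD * 10
SMD = (0.36 - 0.2) * 77 * 0.45 * 10
SMD = 0.1600 * 77 * 0.45 * 10

55.4400 mm


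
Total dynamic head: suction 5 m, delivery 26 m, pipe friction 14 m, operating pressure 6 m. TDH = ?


TDH = Hs + Hd + hf + Hp = 5 + 26 + 14 + 6 = 51

51 m


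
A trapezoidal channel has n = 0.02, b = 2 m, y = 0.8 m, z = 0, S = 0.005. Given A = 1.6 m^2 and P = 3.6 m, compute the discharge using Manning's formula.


R = A/P = 1.6/3.6 = 0.444444
Q = (1/0.02) * 1.6 * 0.444444^(2/3) * 0.005^0.5

3.2945 m^3/s


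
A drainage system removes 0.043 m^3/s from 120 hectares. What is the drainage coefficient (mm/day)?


DC = Q * 86400 / (A * 10000) * 1000
DC = 0.043 * 86400 / (120 * 10000) * 1000
DC = 3715200.0000 / 1200000

3.0960 mm/day


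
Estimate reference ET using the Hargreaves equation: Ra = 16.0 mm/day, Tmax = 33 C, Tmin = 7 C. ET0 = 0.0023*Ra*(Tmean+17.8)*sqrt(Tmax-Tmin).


Tmean = (Tmax + Tmin)/2 = (33 + 7)/2 = 20.0
ET0 = 0.0023 * 16.0 * (20.0 + 17.8) * sqrt(33 - 7)
ET0 = 0.0023 * 16.0 * 37.8 * 5.099020

7.0929 mm/day


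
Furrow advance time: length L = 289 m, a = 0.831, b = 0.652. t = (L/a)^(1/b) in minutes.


t = (L/a)^(1/b)
t = (289/0.831)^(1/0.652)
t = 347.773767^(1/0.652)

7901.2264 min


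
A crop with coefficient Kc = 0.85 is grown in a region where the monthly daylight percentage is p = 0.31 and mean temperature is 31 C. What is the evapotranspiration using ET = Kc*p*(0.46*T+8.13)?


ET = Kc * p * (0.46*T + 8.13)
ET = 0.85 * 0.31 * (0.46*31 + 8.13)
ET = 0.85 * 0.31 * 22.3900

5.8998 mm/day


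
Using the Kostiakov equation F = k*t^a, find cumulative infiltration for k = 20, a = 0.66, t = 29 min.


F = k * t^a = 20 * 29^0.66
F = 20 * 9.229596

184.5919 mm


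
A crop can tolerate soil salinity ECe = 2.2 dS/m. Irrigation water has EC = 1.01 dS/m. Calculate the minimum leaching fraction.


LR = ECiw / (5*ECe - ECiw)
LR = 1.01 / (5*2.2 - 1.01)
LR = 1.01 / 9.9900

0.1011


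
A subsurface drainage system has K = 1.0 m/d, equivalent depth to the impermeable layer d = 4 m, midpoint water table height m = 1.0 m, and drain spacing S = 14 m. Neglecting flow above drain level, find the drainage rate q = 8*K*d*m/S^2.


q = 8*K*d*m/S^2
q = 8*1.0*4*1.0/14^2
q = 32.0000 / 196

0.1633 m/d


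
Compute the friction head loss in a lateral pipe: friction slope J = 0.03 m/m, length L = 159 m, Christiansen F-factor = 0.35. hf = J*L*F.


hf = J * L * F = 0.03 * 159 * 0.35 = 1.6695 m

1.6695 m


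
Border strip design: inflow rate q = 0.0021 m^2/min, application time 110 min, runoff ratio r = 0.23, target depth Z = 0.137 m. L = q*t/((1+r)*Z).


L = q*t/((1+r)*Z)
L = 0.0021*110/((1+0.23)*0.137)
L = 0.231/0.16851

1.3708 m


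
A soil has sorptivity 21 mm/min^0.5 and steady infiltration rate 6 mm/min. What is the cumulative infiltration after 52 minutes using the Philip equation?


F = S*sqrt(t) + A*t
F = 21*sqrt(52) + 6*52
F = 21*7.211103 + 312

463.4332 mm


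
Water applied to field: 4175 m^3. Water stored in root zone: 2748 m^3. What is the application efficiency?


Ea = V_root / V_field * 100 = 2748 / 4175 * 100 = 65.8204%

65.8204 %


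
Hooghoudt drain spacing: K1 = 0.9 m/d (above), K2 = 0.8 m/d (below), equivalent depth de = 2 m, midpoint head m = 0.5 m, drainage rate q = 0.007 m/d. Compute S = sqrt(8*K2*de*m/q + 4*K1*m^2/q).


S^2 = 8*K2*de*m/q + 4*K1*m^2/q
S^2 = 8*0.8*2*0.5/0.007 + 4*0.9*0.5^2/0.007
S = sqrt(1042.8571)

32.2933 m


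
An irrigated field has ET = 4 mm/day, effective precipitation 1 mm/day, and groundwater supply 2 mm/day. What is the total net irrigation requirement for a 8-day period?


Daily deficit = ET - Pe - GW = 4 - 1 - 2 = 1 mm/day
NIR = 1 * 8 = 8 mm

8.0000 mm


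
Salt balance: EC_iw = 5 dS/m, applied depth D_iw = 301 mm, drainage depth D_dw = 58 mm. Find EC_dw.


EC_dw = EC_iw * D_iw / D_dw
EC_dw = 5 * 301 / 58
EC_dw = 1505 / 58

25.9483 dS/m


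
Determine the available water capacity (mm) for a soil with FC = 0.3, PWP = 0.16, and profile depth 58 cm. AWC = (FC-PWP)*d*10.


AWC = (FC - PWP) * d * 10
AWC = (0.3 - 0.16) * 58 * 10
AWC = 0.1400 * 58 * 10

81.2000 mm


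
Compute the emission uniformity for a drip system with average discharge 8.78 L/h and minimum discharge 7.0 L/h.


EU = (q_min/q_avg)*100 = (7.0/8.78)*100 = 79.7267%

79.7267 %


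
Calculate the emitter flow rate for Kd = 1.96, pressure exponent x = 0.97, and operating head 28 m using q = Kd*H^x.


q = Kd * H^x = 1.96 * 28^0.97 = 1.96 * 25.336306

49.6592 L/h


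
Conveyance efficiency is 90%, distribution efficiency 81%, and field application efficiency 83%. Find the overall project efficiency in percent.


Ec = 0.9, Eb = 0.81, Ea = 0.83
E = 0.9 * 0.81 * 0.83 * 100 = 60.5070%

60.5070 %


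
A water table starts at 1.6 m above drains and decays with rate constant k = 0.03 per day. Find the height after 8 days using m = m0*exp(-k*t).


m = m0 * exp(-k*t)
m = 1.6 * exp(-0.03 * 8)
m = 1.6 * exp(-0.2400)

1.2586 m


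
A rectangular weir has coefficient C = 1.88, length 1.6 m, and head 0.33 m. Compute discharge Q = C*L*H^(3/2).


Q = C * L * H^(3/2) = 1.88 * 1.6 * 0.33^1.5 = 1.88 * 1.6 * 0.189571

0.5702 m^3/s


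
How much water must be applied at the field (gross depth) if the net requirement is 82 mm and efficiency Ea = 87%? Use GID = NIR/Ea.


Ea = 87% = 0.87
GID = NIR / Ea = 82 / 0.87 = 94.2529 mm

94.2529 mm


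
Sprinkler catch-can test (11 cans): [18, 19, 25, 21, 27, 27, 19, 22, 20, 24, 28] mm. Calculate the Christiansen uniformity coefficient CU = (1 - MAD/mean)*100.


mean = 22.727273 mm
MAD = 3.157025 mm
CU = (1 - 3.157025/22.727273)*100

86.1091 %


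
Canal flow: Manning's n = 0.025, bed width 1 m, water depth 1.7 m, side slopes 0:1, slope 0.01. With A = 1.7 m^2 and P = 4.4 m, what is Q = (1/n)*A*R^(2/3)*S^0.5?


R = A/P = 1.7/4.4 = 0.386364
Q = (1/0.025) * 1.7 * 0.386364^(2/3) * 0.01^0.5

3.6072 m^3/s


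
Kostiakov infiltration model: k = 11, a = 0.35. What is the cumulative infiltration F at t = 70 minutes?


F = k * t^a = 11 * 70^0.35
F = 11 * 4.423686

48.6605 mm


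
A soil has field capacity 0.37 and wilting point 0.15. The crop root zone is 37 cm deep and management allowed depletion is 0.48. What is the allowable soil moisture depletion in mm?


SMD = (FC - PWP) * d * MAD * 10
SMD = (0.37 - 0.15) * 37 * 0.48 * 10
SMD = 0.2200 * 37 * 0.48 * 10

39.0720 mm


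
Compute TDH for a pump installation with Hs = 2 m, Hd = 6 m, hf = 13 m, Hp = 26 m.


TDH = Hs + Hd + hf + Hp = 2 + 6 + 13 + 26 = 47

47 m


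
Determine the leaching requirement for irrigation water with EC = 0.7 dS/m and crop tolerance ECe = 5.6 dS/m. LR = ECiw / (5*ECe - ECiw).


LR = ECiw / (5*ECe - ECiw)
LR = 0.7 / (5*5.6 - 0.7)
LR = 0.7 / 27.3000

0.0256


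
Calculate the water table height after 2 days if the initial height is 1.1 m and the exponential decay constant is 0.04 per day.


m = m0 * exp(-k*t)
m = 1.1 * exp(-0.04 * 2)
m = 1.1 * exp(-0.0800)

1.0154 m
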